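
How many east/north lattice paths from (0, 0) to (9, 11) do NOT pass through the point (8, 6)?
Number of paths = 149942

Total paths from (0, 0) to (9, 11): C(20, 9) = 167960. Paths through (8, 6): (paths (0, 0) → (8, 6)) × (paths (8, 6) → (9, 11)) = C(14, 8) · C(6, 1) = 3003 · 6 = 18018. Avoidance count = 167960 − 18018 = 149942.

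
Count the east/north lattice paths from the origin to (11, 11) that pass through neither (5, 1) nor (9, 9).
Number of paths = 383484

Inclusion–exclusion. Total paths: C(22, 11) = 705432. Through P₁: C(6, 5)·C(16, 6) = 48048. Through P₂: C(18, 9)·C(4, 2) = 291720. Since P₁ is strictly southwest of P₂, a monotone path through both must visit P₁ then P₂; paths through both = C(6, 5)·C(12, 4)·C(4, 2) = 17820. Avoid both = 705432 − 48048 − 291720 + 17820 = 383484.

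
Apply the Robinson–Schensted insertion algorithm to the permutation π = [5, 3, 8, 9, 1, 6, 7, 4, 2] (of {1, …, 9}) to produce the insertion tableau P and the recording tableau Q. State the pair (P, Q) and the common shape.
P = [1, 2, 7] / [3, 4, 9] / [5, 6] / [8];  Q = [1, 3, 4] / [2, 6, 7] / [5, 8] / [9];  common shape = (3, 3, 2, 1)

Row-insert the values π_1, π_2, … into P one at a time, bumping the leftmost entry strictly greater than the inserted value down to the next row. The recording tableau Q records, in position (i, j), the step at which that cell was added to P.
  Insert 5 (step 1): P = [5];  Q = [1]
  Insert 3 (step 2): P = [3] / [5];  Q = [1] / [2]
  Insert 8 (step 3): P = [3, 8] / [5];  Q = [1, 3] / [2]
  Insert 9 (step 4): P = [3, 8, 9] / [5];  Q = [1, 3, 4] / [2]
  Insert 1 (step 5): P = [1, 8, 9] / [3] / [5];  Q = [1, 3, 4] / [2] / [5]
  Insert 6 (step 6): P = [1, 6, 9] / [3, 8] / [5];  Q = [1, 3, 4] / [2, 6] / [5]
  Insert 7 (step 7): P = [1, 6, 7] / [3, 8, 9] / [5];  Q = [1, 3, 4] / [2, 6, 7] / [5]
  Insert 4 (step 8): P = [1, 4, 7] / [3, 6, 9] / [5, 8];  Q = [1, 3, 4] / [2, 6, 7] / [5, 8]
  Insert 2 (step 9): P = [1, 2, 7] / [3, 4, 9] / [5, 6] / [8];  Q = [1, 3, 4] / [2, 6, 7] / [5, 8] / [9]
Final shape: (3, 3, 2, 1).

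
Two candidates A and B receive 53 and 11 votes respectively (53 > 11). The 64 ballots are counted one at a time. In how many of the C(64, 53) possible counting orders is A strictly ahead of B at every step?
Strict-lead orderings = 487984731822

Total orderings of the 64 votes with 53 for A: C(64, 53) = 743595781824. By the Bertrand ballot formula (Cycle Lemma / reflection principle), the number of orderings in which A is strictly ahead of B throughout is (p − q)/(p + q) · C(p + q, p) = (53 − 11)/(53 + 11) · 743595781824 = 487984731822.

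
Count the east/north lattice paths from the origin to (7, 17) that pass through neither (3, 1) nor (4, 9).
Number of paths = 214689

Inclusion–exclusion. Total paths: C(24, 7) = 346104. Through P₁: C(4, 3)·C(20, 4) = 19380. Through P₂: C(13, 4)·C(11, 3) = 117975. Since P₁ is strictly southwest of P₂, a monotone path through both must visit P₁ then P₂; paths through both = C(4, 3)·C(9, 1)·C(11, 3) = 5940. Avoid both = 346104 − 19380 − 117975 + 5940 = 214689.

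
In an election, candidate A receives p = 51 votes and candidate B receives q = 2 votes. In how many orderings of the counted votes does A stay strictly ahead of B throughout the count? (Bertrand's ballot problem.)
Strict-lead orderings = 1274

Total orderings of the 53 votes with 51 for A: C(53, 51) = 1378. By the Bertrand ballot formula (Cycle Lemma / reflection principle), the number of orderings in which A is strictly ahead of B throughout is (p − q)/(p + q) · C(p + q, p) = (51 − 2)/(51 + 2) · 1378 = 1274.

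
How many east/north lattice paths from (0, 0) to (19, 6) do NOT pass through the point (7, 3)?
Number of paths = 122500

Total paths from (0, 0) to (19, 6): C(25, 19) = 177100. Paths through (7, 3): (paths (0, 0) → (7, 3)) × (paths (7, 3) → (19, 6)) = C(10, 7) · C(15, 12) = 120 · 455 = 54600. Avoidance count = 177100 − 54600 = 122500.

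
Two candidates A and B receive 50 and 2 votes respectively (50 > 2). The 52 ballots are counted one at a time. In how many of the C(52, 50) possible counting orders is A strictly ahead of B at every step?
Strict-lead orderings = 1224

Total orderings of the 52 votes with 50 for A: C(52, 50) = 1326. By the Bertrand ballot formula (Cycle Lemma / reflection principle), the number of orderings in which A is strictly ahead of B throughout is (p − q)/(p + q) · C(p + q, p) = (50 − 2)/(50 + 2) · 1326 = 1224.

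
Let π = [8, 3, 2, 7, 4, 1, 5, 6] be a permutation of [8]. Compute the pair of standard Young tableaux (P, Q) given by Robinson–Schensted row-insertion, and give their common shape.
P = [1, 4, 5, 6] / [2, 7] / [3] / [8];  Q = [1, 4, 7, 8] / [2, 5] / [3] / [6];  common shape = (4, 2, 1, 1)

Row-insert the values π_1, π_2, … into P one at a time, bumping the leftmost entry strictly greater than the inserted value down to the next row. The recording tableau Q records, in position (i, j), the step at which that cell was added to P.
  Insert 8 (step 1): P = [8];  Q = [1]
  Insert 3 (step 2): P = [3] / [8];  Q = [1] / [2]
  Insert 2 (step 3): P = [2] / [3] / [8];  Q = [1] / [2] / [3]
  Insert 7 (step 4): P = [2, 7] / [3] / [8];  Q = [1, 4] / [2] / [3]
  Insert 4 (step 5): P = [2, 4] / [3, 7] / [8];  Q = [1, 4] / [2, 5] / [3]
  Insert 1 (step 6): P = [1, 4] / [2, 7] / [3] / [8];  Q = [1, 4] / [2, 5] / [3] / [6]
  Insert 5 (step 7): P = [1, 4, 5] / [2, 7] / [3] / [8];  Q = [1, 4, 7] / [2, 5] / [3] / [6]
  Insert 6 (step 8): P = [1, 4, 5, 6] / [2, 7] / [3] / [8];  Q = [1, 4, 7, 8] / [2, 5] / [3] / [6]
Final shape: (4, 2, 1, 1).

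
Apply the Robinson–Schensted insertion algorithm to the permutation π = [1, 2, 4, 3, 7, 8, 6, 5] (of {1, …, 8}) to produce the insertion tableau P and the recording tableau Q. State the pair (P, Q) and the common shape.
P = [1, 2, 3, 5, 8] / [4, 6] / [7];  Q = [1, 2, 3, 5, 6] / [4, 7] / [8];  common shape = (5, 2, 1)

Row-insert the values π_1, π_2, … into P one at a time, bumping the leftmost entry strictly greater than the inserted value down to the next row. The recording tableau Q records, in position (i, j), the step at which that cell was added to P.
  Insert 1 (step 1): P = [1];  Q = [1]
  Insert 2 (step 2): P = [1, 2];  Q = [1, 2]
  Insert 4 (step 3): P = [1, 2, 4];  Q = [1, 2, 3]
  Insert 3 (step 4): P = [1, 2, 3] / [4];  Q = [1, 2, 3] / [4]
  Insert 7 (step 5): P = [1, 2, 3, 7] / [4];  Q = [1, 2, 3, 5] / [4]
  Insert 8 (step 6): P = [1, 2, 3, 7, 8] / [4];  Q = [1, 2, 3, 5, 6] / [4]
  Insert 6 (step 7): P = [1, 2, 3, 6, 8] / [4, 7];  Q = [1, 2, 3, 5, 6] / [4, 7]
  Insert 5 (step 8): P = [1, 2, 3, 5, 8] / [4, 6] / [7];  Q = [1, 2, 3, 5, 6] / [4, 7] / [8]
Final shape: (5, 2, 1).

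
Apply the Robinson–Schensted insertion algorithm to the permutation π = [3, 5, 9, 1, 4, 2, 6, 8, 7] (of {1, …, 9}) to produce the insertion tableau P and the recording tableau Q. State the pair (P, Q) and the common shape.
P = [1, 2, 6, 7] / [3, 4, 8] / [5, 9];  Q = [1, 2, 3, 8] / [4, 5, 7] / [6, 9];  common shape = (4, 3, 2)

Row-insert the values π_1, π_2, … into P one at a time, bumping the leftmost entry strictly greater than the inserted value down to the next row. The recording tableau Q records, in position (i, j), the step at which that cell was added to P.
  Insert 3 (step 1): P = [3];  Q = [1]
  Insert 5 (step 2): P = [3, 5];  Q = [1, 2]
  Insert 9 (step 3): P = [3, 5, 9];  Q = [1, 2, 3]
  Insert 1 (step 4): P = [1, 5, 9] / [3];  Q = [1, 2, 3] / [4]
  Insert 4 (step 5): P = [1, 4, 9] / [3, 5];  Q = [1, 2, 3] / [4, 5]
  Insert 2 (step 6): P = [1, 2, 9] / [3, 4] / [5];  Q = [1, 2, 3] / [4, 5] / [6]
  Insert 6 (step 7): P = [1, 2, 6] / [3, 4, 9] / [5];  Q = [1, 2, 3] / [4, 5, 7] / [6]
  Insert 8 (step 8): P = [1, 2, 6, 8] / [3, 4, 9] / [5];  Q = [1, 2, 3, 8] / [4, 5, 7] / [6]
  Insert 7 (step 9): P = [1, 2, 6, 7] / [3, 4, 8] / [5, 9];  Q = [1, 2, 3, 8] / [4, 5, 7] / [6, 9]
Final shape: (4, 3, 2).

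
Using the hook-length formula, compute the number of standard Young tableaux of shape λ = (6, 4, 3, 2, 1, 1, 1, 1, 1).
# SYT of shape (6, 4, 3, 2, 1, 1, 1, 1, 1) = 120931200

Hook-length formula: f^λ = n! / Π hook(c), product over all cells c of the Young diagram. For λ = (6, 4, 3, 2, 1, 1, 1, 1, 1), n = 20 boxes. Hook lengths by row (left-to-right, top-to-bottom): [14, 8, 6, 4, 2, 1]; [11, 5, 3, 1]; [9, 3, 1]; [7, 1]; [5]; [4]; [3]; [2]; [1]. Product of hooks = 20118067200. So f^λ = 20! / 20118067200 = 2432902008176640000 / 20118067200 = 120931200.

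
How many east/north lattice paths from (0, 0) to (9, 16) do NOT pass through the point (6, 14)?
Number of paths = 1655375

Total paths from (0, 0) to (9, 16): C(25, 9) = 2042975. Paths through (6, 14): (paths (0, 0) → (6, 14)) × (paths (6, 14) → (9, 16)) = C(20, 6) · C(5, 3) = 38760 · 10 = 387600. Avoidance count = 2042975 − 387600 = 1655375.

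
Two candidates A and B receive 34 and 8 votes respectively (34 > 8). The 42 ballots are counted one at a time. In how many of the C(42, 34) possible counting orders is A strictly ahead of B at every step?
Strict-lead orderings = 73066305

Total orderings of the 42 votes with 34 for A: C(42, 34) = 118030185. By the Bertrand ballot formula (Cycle Lemma / reflection principle), the number of orderings in which A is strictly ahead of B throughout is (p − q)/(p + q) · C(p + q, p) = (34 − 8)/(34 + 8) · 118030185 = 73066305.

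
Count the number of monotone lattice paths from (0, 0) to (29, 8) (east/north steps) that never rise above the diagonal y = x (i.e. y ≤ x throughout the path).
Number of paths = 28312548

By the reflection principle (André's argument), the number of monotone paths to (29, 8) with n ≤ m that never go above y = x is C(37, 29) − C(37, 30) = 38608020 − 10295472 = 28312548.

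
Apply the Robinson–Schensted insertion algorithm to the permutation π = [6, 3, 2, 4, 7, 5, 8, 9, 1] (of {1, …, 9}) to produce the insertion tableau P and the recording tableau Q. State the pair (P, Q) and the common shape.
P = [1, 4, 5, 8, 9] / [2, 7] / [3] / [6];  Q = [1, 4, 5, 7, 8] / [2, 6] / [3] / [9];  common shape = (5, 2, 1, 1)

Row-insert the values π_1, π_2, … into P one at a time, bumping the leftmost entry strictly greater than the inserted value down to the next row. The recording tableau Q records, in position (i, j), the step at which that cell was added to P.
  Insert 6 (step 1): P = [6];  Q = [1]
  Insert 3 (step 2): P = [3] / [6];  Q = [1] / [2]
  Insert 2 (step 3): P = [2] / [3] / [6];  Q = [1] / [2] / [3]
  Insert 4 (step 4): P = [2, 4] / [3] / [6];  Q = [1, 4] / [2] / [3]
  Insert 7 (step 5): P = [2, 4, 7] / [3] / [6];  Q = [1, 4, 5] / [2] / [3]
  Insert 5 (step 6): P = [2, 4, 5] / [3, 7] / [6];  Q = [1, 4, 5] / [2, 6] / [3]
  Insert 8 (step 7): P = [2, 4, 5, 8] / [3, 7] / [6];  Q = [1, 4, 5, 7] / [2, 6] / [3]
  Insert 9 (step 8): P = [2, 4, 5, 8, 9] / [3, 7] / [6];  Q = [1, 4, 5, 7, 8] / [2, 6] / [3]
  Insert 1 (step 9): P = [1, 4, 5, 8, 9] / [2, 7] / [3] / [6];  Q = [1, 4, 5, 7, 8] / [2, 6] / [3] / [9]
Final shape: (5, 2, 1, 1).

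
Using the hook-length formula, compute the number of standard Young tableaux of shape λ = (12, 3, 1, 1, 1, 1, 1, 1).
# SYT of shape (12, 3, 1, 1, 1, 1, 1, 1) = 4331600

Hook-length formula: f^λ = n! / Π hook(c), product over all cells c of the Young diagram. For λ = (12, 3, 1, 1, 1, 1, 1, 1), n = 21 boxes. Hook lengths by row (left-to-right, top-to-bottom): [19, 12, 11, 9, 8, 7, 6, 5, 4, 3, 2, 1]; [9, 2, 1]; [6]; [5]; [4]; [3]; [2]; [1]. Product of hooks = 11794935398400. So f^λ = 21! / 11794935398400 = 51090942171709440000 / 11794935398400 = 4331600.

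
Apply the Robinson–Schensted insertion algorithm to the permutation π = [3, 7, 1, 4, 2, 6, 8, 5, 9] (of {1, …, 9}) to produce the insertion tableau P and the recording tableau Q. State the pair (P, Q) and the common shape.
P = [1, 2, 5, 8, 9] / [3, 4, 6] / [7];  Q = [1, 2, 6, 7, 9] / [3, 4, 8] / [5];  common shape = (5, 3, 1)

Row-insert the values π_1, π_2, … into P one at a time, bumping the leftmost entry strictly greater than the inserted value down to the next row. The recording tableau Q records, in position (i, j), the step at which that cell was added to P.
  Insert 3 (step 1): P = [3];  Q = [1]
  Insert 7 (step 2): P = [3, 7];  Q = [1, 2]
  Insert 1 (step 3): P = [1, 7] / [3];  Q = [1, 2] / [3]
  Insert 4 (step 4): P = [1, 4] / [3, 7];  Q = [1, 2] / [3, 4]
  Insert 2 (step 5): P = [1, 2] / [3, 4] / [7];  Q = [1, 2] / [3, 4] / [5]
  Insert 6 (step 6): P = [1, 2, 6] / [3, 4] / [7];  Q = [1, 2, 6] / [3, 4] / [5]
  Insert 8 (step 7): P = [1, 2, 6, 8] / [3, 4] / [7];  Q = [1, 2, 6, 7] / [3, 4] / [5]
  Insert 5 (step 8): P = [1, 2, 5, 8] / [3, 4, 6] / [7];  Q = [1, 2, 6, 7] / [3, 4, 8] / [5]
  Insert 9 (step 9): P = [1, 2, 5, 8, 9] / [3, 4, 6] / [7];  Q = [1, 2, 6, 7, 9] / [3, 4, 8] / [5]
Final shape: (5, 3, 1).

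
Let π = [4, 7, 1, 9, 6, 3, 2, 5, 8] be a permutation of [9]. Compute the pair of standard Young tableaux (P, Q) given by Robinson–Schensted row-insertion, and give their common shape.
P = [1, 2, 5, 8] / [3, 6, 9] / [4] / [7];  Q = [1, 2, 4, 9] / [3, 5, 8] / [6] / [7];  common shape = (4, 3, 1, 1)

Row-insert the values π_1, π_2, … into P one at a time, bumping the leftmost entry strictly greater than the inserted value down to the next row. The recording tableau Q records, in position (i, j), the step at which that cell was added to P.
  Insert 4 (step 1): P = [4];  Q = [1]
  Insert 7 (step 2): P = [4, 7];  Q = [1, 2]
  Insert 1 (step 3): P = [1, 7] / [4];  Q = [1, 2] / [3]
  Insert 9 (step 4): P = [1, 7, 9] / [4];  Q = [1, 2, 4] / [3]
  Insert 6 (step 5): P = [1, 6, 9] / [4, 7];  Q = [1, 2, 4] / [3, 5]
  Insert 3 (step 6): P = [1, 3, 9] / [4, 6] / [7];  Q = [1, 2, 4] / [3, 5] / [6]
  Insert 2 (step 7): P = [1, 2, 9] / [3, 6] / [4] / [7];  Q = [1, 2, 4] / [3, 5] / [6] / [7]
  Insert 5 (step 8): P = [1, 2, 5] / [3, 6, 9] / [4] / [7];  Q = [1, 2, 4] / [3, 5, 8] / [6] / [7]
  Insert 8 (step 9): P = [1, 2, 5, 8] / [3, 6, 9] / [4] / [7];  Q = [1, 2, 4, 9] / [3, 5, 8] / [6] / [7]
Final shape: (4, 3, 1, 1).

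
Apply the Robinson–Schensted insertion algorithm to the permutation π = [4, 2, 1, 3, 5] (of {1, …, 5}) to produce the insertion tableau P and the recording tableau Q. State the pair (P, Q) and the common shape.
P = [1, 3, 5] / [2] / [4];  Q = [1, 4, 5] / [2] / [3];  common shape = (3, 1, 1)

Row-insert the values π_1, π_2, … into P one at a time, bumping the leftmost entry strictly greater than the inserted value down to the next row. The recording tableau Q records, in position (i, j), the step at which that cell was added to P.
  Insert 4 (step 1): P = [4];  Q = [1]
  Insert 2 (step 2): P = [2] / [4];  Q = [1] / [2]
  Insert 1 (step 3): P = [1] / [2] / [4];  Q = [1] / [2] / [3]
  Insert 3 (step 4): P = [1, 3] / [2] / [4];  Q = [1, 4] / [2] / [3]
  Insert 5 (step 5): P = [1, 3, 5] / [2] / [4];  Q = [1, 4, 5] / [2] / [3]
Final shape: (3, 1, 1).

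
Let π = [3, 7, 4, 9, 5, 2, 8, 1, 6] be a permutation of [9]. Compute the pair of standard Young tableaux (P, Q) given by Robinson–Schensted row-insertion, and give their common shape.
P = [1, 4, 5, 6] / [2, 8] / [3, 9] / [7];  Q = [1, 2, 4, 7] / [3, 5] / [6, 9] / [8];  common shape = (4, 2, 2, 1)

Row-insert the values π_1, π_2, … into P one at a time, bumping the leftmost entry strictly greater than the inserted value down to the next row. The recording tableau Q records, in position (i, j), the step at which that cell was added to P.
  Insert 3 (step 1): P = [3];  Q = [1]
  Insert 7 (step 2): P = [3, 7];  Q = [1, 2]
  Insert 4 (step 3): P = [3, 4] / [7];  Q = [1, 2] / [3]
  Insert 9 (step 4): P = [3, 4, 9] / [7];  Q = [1, 2, 4] / [3]
  Insert 5 (step 5): P = [3, 4, 5] / [7, 9];  Q = [1, 2, 4] / [3, 5]
  Insert 2 (step 6): P = [2, 4, 5] / [3, 9] / [7];  Q = [1, 2, 4] / [3, 5] / [6]
  Insert 8 (step 7): P = [2, 4, 5, 8] / [3, 9] / [7];  Q = [1, 2, 4, 7] / [3, 5] / [6]
  Insert 1 (step 8): P = [1, 4, 5, 8] / [2, 9] / [3] / [7];  Q = [1, 2, 4, 7] / [3, 5] / [6] / [8]
  Insert 6 (step 9): P = [1, 4, 5, 6] / [2, 8] / [3, 9] / [7];  Q = [1, 2, 4, 7] / [3, 5] / [6, 9] / [8]
Final shape: (4, 2, 2, 1).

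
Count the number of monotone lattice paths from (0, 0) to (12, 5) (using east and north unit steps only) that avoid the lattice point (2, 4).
Number of paths = 6023

Total paths from (0, 0) to (12, 5): C(17, 12) = 6188. Paths through (2, 4): (paths (0, 0) → (2, 4)) × (paths (2, 4) → (12, 5)) = C(6, 2) · C(11, 10) = 15 · 11 = 165. Avoidance count = 6188 − 165 = 6023.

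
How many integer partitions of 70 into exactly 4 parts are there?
p(70, 4 parts) = 2484

Partitions of n into exactly k parts are in bijection with partitions of n − k into at most k parts (subtract 1 from each part). So p(70, exactly 4) = p(66, parts ≤ 4). Computing via the recurrence p(m, j) = p(m, j−1) + p(m−j, j) gives 2484.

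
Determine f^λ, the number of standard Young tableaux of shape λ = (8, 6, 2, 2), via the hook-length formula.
# SYT of shape (8, 6, 2, 2) = 2148120

Hook-length formula: f^λ = n! / Π hook(c), product over all cells c of the Young diagram. For λ = (8, 6, 2, 2), n = 18 boxes. Hook lengths by row (left-to-right, top-to-bottom): [11, 10, 7, 6, 5, 4, 2, 1]; [8, 7, 4, 3, 2, 1]; [3, 2]; [2, 1]. Product of hooks = 2980454400. So f^λ = 18! / 2980454400 = 6402373705728000 / 2980454400 = 2148120.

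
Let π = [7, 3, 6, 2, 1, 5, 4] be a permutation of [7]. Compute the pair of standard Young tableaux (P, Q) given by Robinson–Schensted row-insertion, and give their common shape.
P = [1, 4] / [2, 5] / [3, 6] / [7];  Q = [1, 3] / [2, 6] / [4, 7] / [5];  common shape = (2, 2, 2, 1)

Row-insert the values π_1, π_2, … into P one at a time, bumping the leftmost entry strictly greater than the inserted value down to the next row. The recording tableau Q records, in position (i, j), the step at which that cell was added to P.
  Insert 7 (step 1): P = [7];  Q = [1]
  Insert 3 (step 2): P = [3] / [7];  Q = [1] / [2]
  Insert 6 (step 3): P = [3, 6] / [7];  Q = [1, 3] / [2]
  Insert 2 (step 4): P = [2, 6] / [3] / [7];  Q = [1, 3] / [2] / [4]
  Insert 1 (step 5): P = [1, 6] / [2] / [3] / [7];  Q = [1, 3] / [2] / [4] / [5]
  Insert 5 (step 6): P = [1, 5] / [2, 6] / [3] / [7];  Q = [1, 3] / [2, 6] / [4] / [5]
  Insert 4 (step 7): P = [1, 4] / [2, 5] / [3, 6] / [7];  Q = [1, 3] / [2, 6] / [4, 7] / [5]
Final shape: (2, 2, 2, 1).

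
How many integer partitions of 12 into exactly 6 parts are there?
p(12, 6 parts) = 11

Partitions of n into exactly k parts ↔ partitions of n − k into at most k parts (subtract 1 from each part). For n = 12, k = 6, the partitions are: 7+1+1+1+1+1, 6+2+1+1+1+1, 5+3+1+1+1+1, 5+2+2+1+1+1, 4+4+1+1+1+1, 4+3+2+1+1+1, 4+2+2+2+1+1, 3+3+3+1+1+1, 3+3+2+2+1+1, 3+2+2+2+2+1, 2+2+2+2+2+2. Count = 11.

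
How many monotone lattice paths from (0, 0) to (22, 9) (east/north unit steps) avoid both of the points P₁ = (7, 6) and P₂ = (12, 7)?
Number of paths = 16113747

Inclusion–exclusion. Total paths: C(31, 22) = 20160075. Through P₁: C(13, 7)·C(18, 15) = 1400256. Through P₂: C(19, 12)·C(12, 10) = 3325608. Since P₁ is strictly southwest of P₂, a monotone path through both must visit P₁ then P₂; paths through both = C(13, 7)·C(6, 5)·C(12, 10) = 679536. Avoid both = 20160075 − 1400256 − 3325608 + 679536 = 16113747.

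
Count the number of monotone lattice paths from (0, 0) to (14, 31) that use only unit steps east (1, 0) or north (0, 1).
Number of paths = 166871334960

A monotone lattice path from (0, 0) to (14, 31) consists of 14 east steps and 31 north steps in some order, so it is determined by which 14 of the 45 steps are east. The count is C(45, 14) = 166871334960.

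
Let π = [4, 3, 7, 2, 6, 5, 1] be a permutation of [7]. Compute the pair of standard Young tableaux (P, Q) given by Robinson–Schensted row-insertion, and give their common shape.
P = [1, 5] / [2, 6] / [3, 7] / [4];  Q = [1, 3] / [2, 5] / [4, 6] / [7];  common shape = (2, 2, 2, 1)

Row-insert the values π_1, π_2, … into P one at a time, bumping the leftmost entry strictly greater than the inserted value down to the next row. The recording tableau Q records, in position (i, j), the step at which that cell was added to P.
  Insert 4 (step 1): P = [4];  Q = [1]
  Insert 3 (step 2): P = [3] / [4];  Q = [1] / [2]
  Insert 7 (step 3): P = [3, 7] / [4];  Q = [1, 3] / [2]
  Insert 2 (step 4): P = [2, 7] / [3] / [4];  Q = [1, 3] / [2] / [4]
  Insert 6 (step 5): P = [2, 6] / [3, 7] / [4];  Q = [1, 3] / [2, 5] / [4]
  Insert 5 (step 6): P = [2, 5] / [3, 6] / [4, 7];  Q = [1, 3] / [2, 5] / [4, 6]
  Insert 1 (step 7): P = [1, 5] / [2, 6] / [3, 7] / [4];  Q = [1, 3] / [2, 5] / [4, 6] / [7]
Final shape: (2, 2, 2, 1).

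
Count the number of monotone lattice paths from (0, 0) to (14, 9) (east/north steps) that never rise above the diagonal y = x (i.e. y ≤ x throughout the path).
Number of paths = 326876

By the reflection principle (André's argument), the number of monotone paths to (14, 9) with n ≤ m that never go above y = x is C(23, 14) − C(23, 15) = 817190 − 490314 = 326876.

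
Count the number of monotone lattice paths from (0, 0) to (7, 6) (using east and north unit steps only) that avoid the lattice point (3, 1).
Number of paths = 1212

Total paths from (0, 0) to (7, 6): C(13, 7) = 1716. Paths through (3, 1): (paths (0, 0) → (3, 1)) × (paths (3, 1) → (7, 6)) = C(4, 3) · C(9, 4) = 4 · 126 = 504. Avoidance count = 1716 − 504 = 1212.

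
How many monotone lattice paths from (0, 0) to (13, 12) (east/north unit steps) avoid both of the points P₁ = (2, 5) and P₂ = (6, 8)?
Number of paths = 3783556

Inclusion–exclusion. Total paths: C(25, 13) = 5200300. Through P₁: C(7, 2)·C(18, 11) = 668304. Through P₂: C(14, 6)·C(11, 7) = 990990. Since P₁ is strictly southwest of P₂, a monotone path through both must visit P₁ then P₂; paths through both = C(7, 2)·C(7, 4)·C(11, 7) = 242550. Avoid both = 5200300 − 668304 − 990990 + 242550 = 3783556.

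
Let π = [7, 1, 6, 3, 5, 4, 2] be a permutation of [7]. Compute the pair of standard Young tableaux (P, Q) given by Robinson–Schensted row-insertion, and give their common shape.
P = [1, 2, 4] / [3] / [5] / [6] / [7];  Q = [1, 3, 5] / [2] / [4] / [6] / [7];  common shape = (3, 1, 1, 1, 1)

Row-insert the values π_1, π_2, … into P one at a time, bumping the leftmost entry strictly greater than the inserted value down to the next row. The recording tableau Q records, in position (i, j), the step at which that cell was added to P.
  Insert 7 (step 1): P = [7];  Q = [1]
  Insert 1 (step 2): P = [1] / [7];  Q = [1] / [2]
  Insert 6 (step 3): P = [1, 6] / [7];  Q = [1, 3] / [2]
  Insert 3 (step 4): P = [1, 3] / [6] / [7];  Q = [1, 3] / [2] / [4]
  Insert 5 (step 5): P = [1, 3, 5] / [6] / [7];  Q = [1, 3, 5] / [2] / [4]
  Insert 4 (step 6): P = [1, 3, 4] / [5] / [6] / [7];  Q = [1, 3, 5] / [2] / [4] / [6]
  Insert 2 (step 7): P = [1, 2, 4] / [3] / [5] / [6] / [7];  Q = [1, 3, 5] / [2] / [4] / [6] / [7]
Final shape: (3, 1, 1, 1, 1).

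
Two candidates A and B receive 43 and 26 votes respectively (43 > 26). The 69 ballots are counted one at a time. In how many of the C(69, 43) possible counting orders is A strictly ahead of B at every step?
Strict-lead orderings = 1730378572929279504

Total orderings of the 69 votes with 43 for A: C(69, 43) = 7023301266595310928. By the Bertrand ballot formula (Cycle Lemma / reflection principle), the number of orderings in which A is strictly ahead of B throughout is (p − q)/(p + q) · C(p + q, p) = (43 − 26)/(43 + 26) · 7023301266595310928 = 1730378572929279504.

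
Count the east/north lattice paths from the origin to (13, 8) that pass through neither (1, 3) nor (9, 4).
Number of paths = 131208

Inclusion–exclusion. Total paths: C(21, 13) = 203490. Through P₁: C(4, 1)·C(17, 12) = 24752. Through P₂: C(13, 9)·C(8, 4) = 50050. Since P₁ is strictly southwest of P₂, a monotone path through both must visit P₁ then P₂; paths through both = C(4, 1)·C(9, 8)·C(8, 4) = 2520. Avoid both = 203490 − 24752 − 50050 + 2520 = 131208.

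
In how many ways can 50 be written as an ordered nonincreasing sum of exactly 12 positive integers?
p(50, 12 parts) = 17084

Partitions of n into exactly k parts are in bijection with partitions of n − k into at most k parts (subtract 1 from each part). So p(50, exactly 12) = p(38, parts ≤ 12). Computing via the recurrence p(m, j) = p(m, j−1) + p(m−j, j) gives 17084.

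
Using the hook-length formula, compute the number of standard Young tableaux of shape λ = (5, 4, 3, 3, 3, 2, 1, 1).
# SYT of shape (5, 4, 3, 3, 3, 2, 1, 1) = 1463267520

Hook-length formula: f^λ = n! / Π hook(c), product over all cells c of the Young diagram. For λ = (5, 4, 3, 3, 3, 2, 1, 1), n = 22 boxes. Hook lengths by row (left-to-right, top-to-bottom): [12, 9, 7, 3, 1]; [10, 7, 5, 1]; [8, 5, 3]; [7, 4, 2]; [6, 3, 1]; [4, 1]; [2]; [1]. Product of hooks = 768144384000. So f^λ = 22! / 768144384000 = 1124000727777607680000 / 768144384000 = 1463267520.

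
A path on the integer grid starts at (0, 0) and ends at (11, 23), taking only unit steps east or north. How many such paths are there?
Number of paths = 286097760

A monotone lattice path from (0, 0) to (11, 23) consists of 11 east steps and 23 north steps in some order, so it is determined by which 11 of the 34 steps are east. The count is C(34, 11) = 286097760.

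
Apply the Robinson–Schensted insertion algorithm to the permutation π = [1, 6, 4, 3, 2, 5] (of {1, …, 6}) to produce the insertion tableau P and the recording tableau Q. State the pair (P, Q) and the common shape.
P = [1, 2, 5] / [3] / [4] / [6];  Q = [1, 2, 6] / [3] / [4] / [5];  common shape = (3, 1, 1, 1)

Row-insert the values π_1, π_2, … into P one at a time, bumping the leftmost entry strictly greater than the inserted value down to the next row. The recording tableau Q records, in position (i, j), the step at which that cell was added to P.
  Insert 1 (step 1): P = [1];  Q = [1]
  Insert 6 (step 2): P = [1, 6];  Q = [1, 2]
  Insert 4 (step 3): P = [1, 4] / [6];  Q = [1, 2] / [3]
  Insert 3 (step 4): P = [1, 3] / [4] / [6];  Q = [1, 2] / [3] / [4]
  Insert 2 (step 5): P = [1, 2] / [3] / [4] / [6];  Q = [1, 2] / [3] / [4] / [5]
  Insert 5 (step 6): P = [1, 2, 5] / [3] / [4] / [6];  Q = [1, 2, 6] / [3] / [4] / [5]
Final shape: (3, 1, 1, 1).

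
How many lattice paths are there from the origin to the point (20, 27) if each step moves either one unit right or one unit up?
Number of paths = 9762479679106

A monotone lattice path from (0, 0) to (20, 27) consists of 20 east steps and 27 north steps in some order, so it is determined by which 20 of the 47 steps are east. The count is C(47, 20) = 9762479679106.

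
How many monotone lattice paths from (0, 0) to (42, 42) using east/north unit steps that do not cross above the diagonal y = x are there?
C_42 = 39044429911904443959240

These NE paths below the diagonal are counted by the Catalan number C_n = (1/(n + 1)) · C(2n, n). For n = 42: C_42 = (1/43) · C(84, 42) = 1678910486211891090247320/43 = 39044429911904443959240.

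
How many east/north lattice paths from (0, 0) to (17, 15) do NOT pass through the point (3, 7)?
Number of paths = 527350320

Total paths from (0, 0) to (17, 15): C(32, 17) = 565722720. Paths through (3, 7): (paths (0, 0) → (3, 7)) × (paths (3, 7) → (17, 15)) = C(10, 3) · C(22, 14) = 120 · 319770 = 38372400. Avoidance count = 565722720 − 38372400 = 527350320.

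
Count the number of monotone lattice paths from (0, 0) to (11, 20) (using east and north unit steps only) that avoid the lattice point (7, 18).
Number of paths = 77461815

Total paths from (0, 0) to (11, 20): C(31, 11) = 84672315. Paths through (7, 18): (paths (0, 0) → (7, 18)) × (paths (7, 18) → (11, 20)) = C(25, 7) · C(6, 4) = 480700 · 15 = 7210500. Avoidance count = 84672315 − 7210500 = 77461815.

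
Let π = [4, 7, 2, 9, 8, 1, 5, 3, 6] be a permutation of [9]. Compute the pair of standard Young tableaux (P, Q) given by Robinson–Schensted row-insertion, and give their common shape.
P = [1, 3, 6] / [2, 5, 8] / [4, 7] / [9];  Q = [1, 2, 4] / [3, 5, 9] / [6, 7] / [8];  common shape = (3, 3, 2, 1)

Row-insert the values π_1, π_2, … into P one at a time, bumping the leftmost entry strictly greater than the inserted value down to the next row. The recording tableau Q records, in position (i, j), the step at which that cell was added to P.
  Insert 4 (step 1): P = [4];  Q = [1]
  Insert 7 (step 2): P = [4, 7];  Q = [1, 2]
  Insert 2 (step 3): P = [2, 7] / [4];  Q = [1, 2] / [3]
  Insert 9 (step 4): P = [2, 7, 9] / [4];  Q = [1, 2, 4] / [3]
  Insert 8 (step 5): P = [2, 7, 8] / [4, 9];  Q = [1, 2, 4] / [3, 5]
  Insert 1 (step 6): P = [1, 7, 8] / [2, 9] / [4];  Q = [1, 2, 4] / [3, 5] / [6]
  Insert 5 (step 7): P = [1, 5, 8] / [2, 7] / [4, 9];  Q = [1, 2, 4] / [3, 5] / [6, 7]
  Insert 3 (step 8): P = [1, 3, 8] / [2, 5] / [4, 7] / [9];  Q = [1, 2, 4] / [3, 5] / [6, 7] / [8]
  Insert 6 (step 9): P = [1, 3, 6] / [2, 5, 8] / [4, 7] / [9];  Q = [1, 2, 4] / [3, 5, 9] / [6, 7] / [8]
Final shape: (3, 3, 2, 1).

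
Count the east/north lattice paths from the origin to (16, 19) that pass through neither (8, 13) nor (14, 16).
Number of paths = 2165553330

Inclusion–exclusion. Total paths: C(35, 16) = 4059928950. Through P₁: C(21, 8)·C(14, 8) = 611080470. Through P₂: C(30, 14)·C(5, 2) = 1454226750. Since P₁ is strictly southwest of P₂, a monotone path through both must visit P₁ then P₂; paths through both = C(21, 8)·C(9, 6)·C(5, 2) = 170931600. Avoid both = 4059928950 − 611080470 − 1454226750 + 170931600 = 2165553330.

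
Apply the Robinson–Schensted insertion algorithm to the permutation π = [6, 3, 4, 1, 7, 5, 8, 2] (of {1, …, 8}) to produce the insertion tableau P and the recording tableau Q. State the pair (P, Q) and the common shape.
P = [1, 2, 5, 8] / [3, 4] / [6, 7];  Q = [1, 3, 5, 7] / [2, 6] / [4, 8];  common shape = (4, 2, 2)

Row-insert the values π_1, π_2, … into P one at a time, bumping the leftmost entry strictly greater than the inserted value down to the next row. The recording tableau Q records, in position (i, j), the step at which that cell was added to P.
  Insert 6 (step 1): P = [6];  Q = [1]
  Insert 3 (step 2): P = [3] / [6];  Q = [1] / [2]
  Insert 4 (step 3): P = [3, 4] / [6];  Q = [1, 3] / [2]
  Insert 1 (step 4): P = [1, 4] / [3] / [6];  Q = [1, 3] / [2] / [4]
  Insert 7 (step 5): P = [1, 4, 7] / [3] / [6];  Q = [1, 3, 5] / [2] / [4]
  Insert 5 (step 6): P = [1, 4, 5] / [3, 7] / [6];  Q = [1, 3, 5] / [2, 6] / [4]
  Insert 8 (step 7): P = [1, 4, 5, 8] / [3, 7] / [6];  Q = [1, 3, 5, 7] / [2, 6] / [4]
  Insert 2 (step 8): P = [1, 2, 5, 8] / [3, 4] / [6, 7];  Q = [1, 3, 5, 7] / [2, 6] / [4, 8]
Final shape: (4, 2, 2).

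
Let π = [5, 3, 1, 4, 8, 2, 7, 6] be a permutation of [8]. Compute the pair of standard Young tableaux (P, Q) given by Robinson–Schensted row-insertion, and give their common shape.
P = [1, 2, 6] / [3, 4, 7] / [5, 8];  Q = [1, 4, 5] / [2, 6, 7] / [3, 8];  common shape = (3, 3, 2)

Row-insert the values π_1, π_2, … into P one at a time, bumping the leftmost entry strictly greater than the inserted value down to the next row. The recording tableau Q records, in position (i, j), the step at which that cell was added to P.
  Insert 5 (step 1): P = [5];  Q = [1]
  Insert 3 (step 2): P = [3] / [5];  Q = [1] / [2]
  Insert 1 (step 3): P = [1] / [3] / [5];  Q = [1] / [2] / [3]
  Insert 4 (step 4): P = [1, 4] / [3] / [5];  Q = [1, 4] / [2] / [3]
  Insert 8 (step 5): P = [1, 4, 8] / [3] / [5];  Q = [1, 4, 5] / [2] / [3]
  Insert 2 (step 6): P = [1, 2, 8] / [3, 4] / [5];  Q = [1, 4, 5] / [2, 6] / [3]
  Insert 7 (step 7): P = [1, 2, 7] / [3, 4, 8] / [5];  Q = [1, 4, 5] / [2, 6, 7] / [3]
  Insert 6 (step 8): P = [1, 2, 6] / [3, 4, 7] / [5, 8];  Q = [1, 4, 5] / [2, 6, 7] / [3, 8]
Final shape: (3, 3, 2).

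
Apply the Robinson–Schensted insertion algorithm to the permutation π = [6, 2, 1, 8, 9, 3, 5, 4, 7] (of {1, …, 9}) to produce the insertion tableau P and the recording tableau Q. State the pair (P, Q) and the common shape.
P = [1, 3, 4, 7] / [2, 5, 9] / [6, 8];  Q = [1, 4, 5, 9] / [2, 6, 7] / [3, 8];  common shape = (4, 3, 2)

Row-insert the values π_1, π_2, … into P one at a time, bumping the leftmost entry strictly greater than the inserted value down to the next row. The recording tableau Q records, in position (i, j), the step at which that cell was added to P.
  Insert 6 (step 1): P = [6];  Q = [1]
  Insert 2 (step 2): P = [2] / [6];  Q = [1] / [2]
  Insert 1 (step 3): P = [1] / [2] / [6];  Q = [1] / [2] / [3]
  Insert 8 (step 4): P = [1, 8] / [2] / [6];  Q = [1, 4] / [2] / [3]
  Insert 9 (step 5): P = [1, 8, 9] / [2] / [6];  Q = [1, 4, 5] / [2] / [3]
  Insert 3 (step 6): P = [1, 3, 9] / [2, 8] / [6];  Q = [1, 4, 5] / [2, 6] / [3]
  Insert 5 (step 7): P = [1, 3, 5] / [2, 8, 9] / [6];  Q = [1, 4, 5] / [2, 6, 7] / [3]
  Insert 4 (step 8): P = [1, 3, 4] / [2, 5, 9] / [6, 8];  Q = [1, 4, 5] / [2, 6, 7] / [3, 8]
  Insert 7 (step 9): P = [1, 3, 4, 7] / [2, 5, 9] / [6, 8];  Q = [1, 4, 5, 9] / [2, 6, 7] / [3, 8]
Final shape: (4, 3, 2).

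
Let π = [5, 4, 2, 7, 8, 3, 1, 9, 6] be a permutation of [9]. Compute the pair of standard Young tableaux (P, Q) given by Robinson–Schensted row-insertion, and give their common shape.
P = [1, 3, 6, 9] / [2, 7, 8] / [4] / [5];  Q = [1, 4, 5, 8] / [2, 6, 9] / [3] / [7];  common shape = (4, 3, 1, 1)

Row-insert the values π_1, π_2, … into P one at a time, bumping the leftmost entry strictly greater than the inserted value down to the next row. The recording tableau Q records, in position (i, j), the step at which that cell was added to P.
  Insert 5 (step 1): P = [5];  Q = [1]
  Insert 4 (step 2): P = [4] / [5];  Q = [1] / [2]
  Insert 2 (step 3): P = [2] / [4] / [5];  Q = [1] / [2] / [3]
  Insert 7 (step 4): P = [2, 7] / [4] / [5];  Q = [1, 4] / [2] / [3]
  Insert 8 (step 5): P = [2, 7, 8] / [4] / [5];  Q = [1, 4, 5] / [2] / [3]
  Insert 3 (step 6): P = [2, 3, 8] / [4, 7] / [5];  Q = [1, 4, 5] / [2, 6] / [3]
  Insert 1 (step 7): P = [1, 3, 8] / [2, 7] / [4] / [5];  Q = [1, 4, 5] / [2, 6] / [3] / [7]
  Insert 9 (step 8): P = [1, 3, 8, 9] / [2, 7] / [4] / [5];  Q = [1, 4, 5, 8] / [2, 6] / [3] / [7]
  Insert 6 (step 9): P = [1, 3, 6, 9] / [2, 7, 8] / [4] / [5];  Q = [1, 4, 5, 8] / [2, 6, 9] / [3] / [7]
Final shape: (4, 3, 1, 1).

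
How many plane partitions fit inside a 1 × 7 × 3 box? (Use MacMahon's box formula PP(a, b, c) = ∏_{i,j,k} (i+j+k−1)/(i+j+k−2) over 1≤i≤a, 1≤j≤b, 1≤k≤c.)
PP(1, 7, 3) = 120

Evaluate the triple product over i = 1..1, j = 1..7, k = 1..3. The factors are (2/1) · (3/2) · (4/3) · (3/2) · (4/3) · (5/4) · (4/3) · (5/4) · … (21 factors total). The numerators and denominators telescope so the product is an integer; carrying out the multiplication exactly gives PP(1, 7, 3) = 120.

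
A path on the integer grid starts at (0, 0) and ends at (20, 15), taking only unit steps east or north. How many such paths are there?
Number of paths = 3247943160

A monotone lattice path from (0, 0) to (20, 15) consists of 20 east steps and 15 north steps in some order, so it is determined by which 20 of the 35 steps are east. The count is C(35, 20) = 3247943160.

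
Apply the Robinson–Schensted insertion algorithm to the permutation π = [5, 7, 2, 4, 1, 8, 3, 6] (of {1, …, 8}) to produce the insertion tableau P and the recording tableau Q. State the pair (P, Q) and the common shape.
P = [1, 3, 6] / [2, 4, 8] / [5, 7];  Q = [1, 2, 6] / [3, 4, 8] / [5, 7];  common shape = (3, 3, 2)

Row-insert the values π_1, π_2, … into P one at a time, bumping the leftmost entry strictly greater than the inserted value down to the next row. The recording tableau Q records, in position (i, j), the step at which that cell was added to P.
  Insert 5 (step 1): P = [5];  Q = [1]
  Insert 7 (step 2): P = [5, 7];  Q = [1, 2]
  Insert 2 (step 3): P = [2, 7] / [5];  Q = [1, 2] / [3]
  Insert 4 (step 4): P = [2, 4] / [5, 7];  Q = [1, 2] / [3, 4]
  Insert 1 (step 5): P = [1, 4] / [2, 7] / [5];  Q = [1, 2] / [3, 4] / [5]
  Insert 8 (step 6): P = [1, 4, 8] / [2, 7] / [5];  Q = [1, 2, 6] / [3, 4] / [5]
  Insert 3 (step 7): P = [1, 3, 8] / [2, 4] / [5, 7];  Q = [1, 2, 6] / [3, 4] / [5, 7]
  Insert 6 (step 8): P = [1, 3, 6] / [2, 4, 8] / [5, 7];  Q = [1, 2, 6] / [3, 4, 8] / [5, 7]
Final shape: (3, 3, 2).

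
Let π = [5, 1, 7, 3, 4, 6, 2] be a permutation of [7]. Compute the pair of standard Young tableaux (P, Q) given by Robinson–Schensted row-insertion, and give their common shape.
P = [1, 2, 4, 6] / [3, 7] / [5];  Q = [1, 3, 5, 6] / [2, 4] / [7];  common shape = (4, 2, 1)

Row-insert the values π_1, π_2, … into P one at a time, bumping the leftmost entry strictly greater than the inserted value down to the next row. The recording tableau Q records, in position (i, j), the step at which that cell was added to P.
  Insert 5 (step 1): P = [5];  Q = [1]
  Insert 1 (step 2): P = [1] / [5];  Q = [1] / [2]
  Insert 7 (step 3): P = [1, 7] / [5];  Q = [1, 3] / [2]
  Insert 3 (step 4): P = [1, 3] / [5, 7];  Q = [1, 3] / [2, 4]
  Insert 4 (step 5): P = [1, 3, 4] / [5, 7];  Q = [1, 3, 5] / [2, 4]
  Insert 6 (step 6): P = [1, 3, 4, 6] / [5, 7];  Q = [1, 3, 5, 6] / [2, 4]
  Insert 2 (step 7): P = [1, 2, 4, 6] / [3, 7] / [5];  Q = [1, 3, 5, 6] / [2, 4] / [7]
Final shape: (4, 2, 1).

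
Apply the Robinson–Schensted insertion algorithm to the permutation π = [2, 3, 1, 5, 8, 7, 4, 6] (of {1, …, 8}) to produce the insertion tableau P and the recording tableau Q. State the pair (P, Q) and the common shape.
P = [1, 3, 4, 6] / [2, 5, 7] / [8];  Q = [1, 2, 4, 5] / [3, 6, 8] / [7];  common shape = (4, 3, 1)

Row-insert the values π_1, π_2, … into P one at a time, bumping the leftmost entry strictly greater than the inserted value down to the next row. The recording tableau Q records, in position (i, j), the step at which that cell was added to P.
  Insert 2 (step 1): P = [2];  Q = [1]
  Insert 3 (step 2): P = [2, 3];  Q = [1, 2]
  Insert 1 (step 3): P = [1, 3] / [2];  Q = [1, 2] / [3]
  Insert 5 (step 4): P = [1, 3, 5] / [2];  Q = [1, 2, 4] / [3]
  Insert 8 (step 5): P = [1, 3, 5, 8] / [2];  Q = [1, 2, 4, 5] / [3]
  Insert 7 (step 6): P = [1, 3, 5, 7] / [2, 8];  Q = [1, 2, 4, 5] / [3, 6]
  Insert 4 (step 7): P = [1, 3, 4, 7] / [2, 5] / [8];  Q = [1, 2, 4, 5] / [3, 6] / [7]
  Insert 6 (step 8): P = [1, 3, 4, 6] / [2, 5, 7] / [8];  Q = [1, 2, 4, 5] / [3, 6, 8] / [7]
Final shape: (4, 3, 1).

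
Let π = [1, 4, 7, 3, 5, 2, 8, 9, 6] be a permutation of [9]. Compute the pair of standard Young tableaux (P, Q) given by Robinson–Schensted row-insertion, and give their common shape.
P = [1, 2, 5, 6, 9] / [3, 7, 8] / [4];  Q = [1, 2, 3, 7, 8] / [4, 5, 9] / [6];  common shape = (5, 3, 1)

Row-insert the values π_1, π_2, … into P one at a time, bumping the leftmost entry strictly greater than the inserted value down to the next row. The recording tableau Q records, in position (i, j), the step at which that cell was added to P.
  Insert 1 (step 1): P = [1];  Q = [1]
  Insert 4 (step 2): P = [1, 4];  Q = [1, 2]
  Insert 7 (step 3): P = [1, 4, 7];  Q = [1, 2, 3]
  Insert 3 (step 4): P = [1, 3, 7] / [4];  Q = [1, 2, 3] / [4]
  Insert 5 (step 5): P = [1, 3, 5] / [4, 7];  Q = [1, 2, 3] / [4, 5]
  Insert 2 (step 6): P = [1, 2, 5] / [3, 7] / [4];  Q = [1, 2, 3] / [4, 5] / [6]
  Insert 8 (step 7): P = [1, 2, 5, 8] / [3, 7] / [4];  Q = [1, 2, 3, 7] / [4, 5] / [6]
  Insert 9 (step 8): P = [1, 2, 5, 8, 9] / [3, 7] / [4];  Q = [1, 2, 3, 7, 8] / [4, 5] / [6]
  Insert 6 (step 9): P = [1, 2, 5, 6, 9] / [3, 7, 8] / [4];  Q = [1, 2, 3, 7, 8] / [4, 5, 9] / [6]
Final shape: (5, 3, 1).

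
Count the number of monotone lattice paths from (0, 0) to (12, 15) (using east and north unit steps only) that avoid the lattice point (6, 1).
Number of paths = 17112540

Total paths from (0, 0) to (12, 15): C(27, 12) = 17383860. Paths through (6, 1): (paths (0, 0) → (6, 1)) × (paths (6, 1) → (12, 15)) = C(7, 6) · C(20, 6) = 7 · 38760 = 271320. Avoidance count = 17383860 − 271320 = 17112540.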